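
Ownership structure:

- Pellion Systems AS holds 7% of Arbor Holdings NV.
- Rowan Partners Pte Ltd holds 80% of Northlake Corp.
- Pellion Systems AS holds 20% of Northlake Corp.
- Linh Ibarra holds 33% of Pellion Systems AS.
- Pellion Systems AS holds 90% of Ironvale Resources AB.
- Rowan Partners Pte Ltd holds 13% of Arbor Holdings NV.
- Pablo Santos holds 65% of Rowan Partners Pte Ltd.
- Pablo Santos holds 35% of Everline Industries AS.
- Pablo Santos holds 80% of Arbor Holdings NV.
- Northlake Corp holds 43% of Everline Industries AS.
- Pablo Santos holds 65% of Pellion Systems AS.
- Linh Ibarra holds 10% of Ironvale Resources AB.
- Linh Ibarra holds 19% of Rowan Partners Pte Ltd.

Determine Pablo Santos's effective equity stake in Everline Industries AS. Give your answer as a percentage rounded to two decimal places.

Pablo reaches Everline along 3 paths.
Direct stake: 35% = 35%.
Via Pellion → Northlake: 65% × 20% × 43% = 5.59%.
Via Rowan → Northlake: 65% × 80% × 43% = 22.36%.
Total: 35% + 5.59% + 22.36% = 62.95%.

62.95%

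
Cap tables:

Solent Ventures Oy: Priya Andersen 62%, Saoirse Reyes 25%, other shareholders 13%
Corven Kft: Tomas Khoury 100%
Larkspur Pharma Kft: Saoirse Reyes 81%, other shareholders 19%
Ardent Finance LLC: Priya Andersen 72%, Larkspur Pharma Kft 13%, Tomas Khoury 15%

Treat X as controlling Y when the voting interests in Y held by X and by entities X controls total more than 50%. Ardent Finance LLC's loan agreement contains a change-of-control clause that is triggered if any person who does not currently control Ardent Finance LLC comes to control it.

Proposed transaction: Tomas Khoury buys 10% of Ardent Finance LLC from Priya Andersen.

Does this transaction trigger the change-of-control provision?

No

The purchase adds only to Tomas's holdings (Priya's stake shrinks), so Tomas is the only person who could newly come to control Ardent.
Tomas holds 100% of Corven, so Tomas controls Corven.
In Ardent, Tomas's side holds only 15%, not > 50%.
So before the transaction, Tomas does not control Ardent.
After the purchase, Tomas's direct stake in Ardent rises to 15% + 10% = 25%, and Priya's stake falls to 62%.
After the transaction, Tomas's side holds 25% of Ardent, not > 50%, so Tomas still does not control Ardent.
No new person acquires control, so the clause is not triggered.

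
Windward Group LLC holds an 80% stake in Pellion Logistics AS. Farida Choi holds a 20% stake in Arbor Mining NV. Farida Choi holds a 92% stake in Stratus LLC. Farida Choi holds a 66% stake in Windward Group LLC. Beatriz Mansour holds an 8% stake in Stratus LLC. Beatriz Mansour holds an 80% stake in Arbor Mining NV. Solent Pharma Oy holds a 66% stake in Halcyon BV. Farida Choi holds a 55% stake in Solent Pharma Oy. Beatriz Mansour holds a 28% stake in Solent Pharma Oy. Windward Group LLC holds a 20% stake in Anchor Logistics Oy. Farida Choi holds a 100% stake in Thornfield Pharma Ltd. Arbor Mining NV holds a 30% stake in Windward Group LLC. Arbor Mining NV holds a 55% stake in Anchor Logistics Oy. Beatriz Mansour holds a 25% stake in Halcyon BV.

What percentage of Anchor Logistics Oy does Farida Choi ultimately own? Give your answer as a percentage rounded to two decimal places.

Farida reaches Anchor along 3 paths.
Via Arbor: 20% × 55% = 11%.
Via Windward: 66% × 20% = 13.2%.
Via Arbor → Windward: 20% × 30% × 20% = 1.2%.
Total: 11% + 13.2% + 1.2% = 25.4%.
Rounded: 25.40%.

25.40%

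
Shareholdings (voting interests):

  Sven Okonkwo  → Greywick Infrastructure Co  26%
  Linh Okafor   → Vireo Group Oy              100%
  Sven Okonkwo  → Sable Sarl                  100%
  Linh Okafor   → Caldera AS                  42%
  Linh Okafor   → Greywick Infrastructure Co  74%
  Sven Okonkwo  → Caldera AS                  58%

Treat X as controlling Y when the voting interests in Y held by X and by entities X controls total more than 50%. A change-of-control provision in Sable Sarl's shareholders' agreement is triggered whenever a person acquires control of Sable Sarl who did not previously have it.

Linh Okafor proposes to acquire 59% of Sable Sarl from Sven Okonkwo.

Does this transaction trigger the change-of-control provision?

The purchase adds only to Linh's holdings (Sven's stake shrinks), so Linh is the only person who could newly come to control Sable.
Linh holds 100% of Vireo, so Linh controls Vireo.
Linh holds 74% of Greywick, so Linh controls Greywick.
Neither Linh nor any entity Linh controls holds any voting interest in Sable.
So before the transaction, Linh does not control Sable.
After the purchase, Linh holds 59% of Sable directly, and Sven's stake falls to 41%.
Linh holds 59% of Sable, so Linh controls Sable.
Linh did not control Sable before and does after, so the clause is triggered.

Yes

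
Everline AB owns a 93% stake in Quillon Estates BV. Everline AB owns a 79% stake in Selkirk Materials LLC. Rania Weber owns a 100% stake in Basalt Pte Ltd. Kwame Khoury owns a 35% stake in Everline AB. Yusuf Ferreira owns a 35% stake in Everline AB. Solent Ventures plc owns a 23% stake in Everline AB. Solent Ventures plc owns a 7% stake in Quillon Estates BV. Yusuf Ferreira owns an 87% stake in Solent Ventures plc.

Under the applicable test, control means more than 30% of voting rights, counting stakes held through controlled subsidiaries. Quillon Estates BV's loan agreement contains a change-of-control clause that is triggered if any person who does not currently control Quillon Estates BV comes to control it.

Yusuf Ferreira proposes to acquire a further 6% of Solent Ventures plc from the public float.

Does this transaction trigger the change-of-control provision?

No

The purchase changes only Yusuf's holdings, so Yusuf is the only person who could newly come to control Quillon.
Yusuf holds 87% of Solent, so Yusuf controls Solent.
Solent and Yusuf together hold 23% + 35% = 58% of Everline, so Yusuf controls Everline.
Solent and Everline together hold 7% + 93% = 100% of Quillon, so Yusuf controls Quillon.
So Yusuf already controls Quillon before the transaction.
After the purchase, Yusuf's direct stake in Solent rises to 87% + 6% = 93%.
Yusuf controlled Quillon already, so this is not a new person acquiring control; every other person's position is unchanged or reduced.
No new person acquires control, so the clause is not triggered.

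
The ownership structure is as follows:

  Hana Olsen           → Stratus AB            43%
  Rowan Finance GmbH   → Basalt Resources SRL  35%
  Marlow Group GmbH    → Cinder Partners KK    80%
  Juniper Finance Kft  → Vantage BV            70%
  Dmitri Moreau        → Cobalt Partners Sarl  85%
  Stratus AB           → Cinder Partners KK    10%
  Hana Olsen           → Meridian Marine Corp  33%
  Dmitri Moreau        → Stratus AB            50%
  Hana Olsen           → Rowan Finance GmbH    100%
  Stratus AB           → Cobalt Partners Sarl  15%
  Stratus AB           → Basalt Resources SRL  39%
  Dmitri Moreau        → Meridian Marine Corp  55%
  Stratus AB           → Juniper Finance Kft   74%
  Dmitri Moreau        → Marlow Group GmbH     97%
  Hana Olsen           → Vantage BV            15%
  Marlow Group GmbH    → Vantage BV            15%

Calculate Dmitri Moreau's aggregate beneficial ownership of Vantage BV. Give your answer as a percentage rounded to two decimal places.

Dmitri reaches Vantage along 2 paths.
Via Stratus → Juniper: 50% × 74% × 70% = 25.9%.
Via Marlow: 97% × 15% = 14.55%.
Total: 25.9% + 14.55% = 40.45%.

40.45%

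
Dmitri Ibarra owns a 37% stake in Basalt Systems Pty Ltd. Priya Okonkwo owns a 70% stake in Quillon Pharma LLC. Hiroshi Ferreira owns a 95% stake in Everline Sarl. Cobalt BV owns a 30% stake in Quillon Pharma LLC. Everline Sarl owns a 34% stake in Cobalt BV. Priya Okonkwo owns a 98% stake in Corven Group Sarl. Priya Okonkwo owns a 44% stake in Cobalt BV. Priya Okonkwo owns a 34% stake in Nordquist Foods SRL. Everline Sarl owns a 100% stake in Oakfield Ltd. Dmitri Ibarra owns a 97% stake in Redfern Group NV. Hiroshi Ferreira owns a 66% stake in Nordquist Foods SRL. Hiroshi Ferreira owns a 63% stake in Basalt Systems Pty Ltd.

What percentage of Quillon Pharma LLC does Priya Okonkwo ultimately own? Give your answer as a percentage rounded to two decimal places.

83.20%

Priya reaches Quillon along 2 paths.
Via Cobalt: 44% × 30% = 13.2%.
Direct stake: 70% = 70%.
Total: 13.2% + 70% = 83.2%.
Rounded: 83.20%.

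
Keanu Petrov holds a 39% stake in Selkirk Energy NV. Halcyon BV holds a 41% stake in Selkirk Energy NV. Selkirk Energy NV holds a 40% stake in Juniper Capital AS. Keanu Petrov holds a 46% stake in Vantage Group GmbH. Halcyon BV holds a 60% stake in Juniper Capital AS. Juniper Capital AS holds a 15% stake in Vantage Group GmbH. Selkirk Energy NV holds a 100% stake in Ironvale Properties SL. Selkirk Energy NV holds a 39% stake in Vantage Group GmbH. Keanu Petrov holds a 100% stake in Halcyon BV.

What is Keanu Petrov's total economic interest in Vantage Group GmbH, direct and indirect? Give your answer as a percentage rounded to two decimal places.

91.00%

Keanu reaches Vantage along 6 paths.
Direct stake: 46% = 46%.
Via Halcyon → Juniper: 100% × 60% × 15% = 9%.
Via Selkirk → Juniper: 39% × 40% × 15% = 2.34%.
Via Halcyon → Selkirk → Juniper: 100% × 41% × 40% × 15% = 2.46%.
Via Selkirk: 39% × 39% = 15.21%.
Via Halcyon → Selkirk: 100% × 41% × 39% = 15.99%.
Total: 46% + 9% + 2.34% + 2.46% + 15.21% + 15.99% = 91%.
Rounded: 91.00%.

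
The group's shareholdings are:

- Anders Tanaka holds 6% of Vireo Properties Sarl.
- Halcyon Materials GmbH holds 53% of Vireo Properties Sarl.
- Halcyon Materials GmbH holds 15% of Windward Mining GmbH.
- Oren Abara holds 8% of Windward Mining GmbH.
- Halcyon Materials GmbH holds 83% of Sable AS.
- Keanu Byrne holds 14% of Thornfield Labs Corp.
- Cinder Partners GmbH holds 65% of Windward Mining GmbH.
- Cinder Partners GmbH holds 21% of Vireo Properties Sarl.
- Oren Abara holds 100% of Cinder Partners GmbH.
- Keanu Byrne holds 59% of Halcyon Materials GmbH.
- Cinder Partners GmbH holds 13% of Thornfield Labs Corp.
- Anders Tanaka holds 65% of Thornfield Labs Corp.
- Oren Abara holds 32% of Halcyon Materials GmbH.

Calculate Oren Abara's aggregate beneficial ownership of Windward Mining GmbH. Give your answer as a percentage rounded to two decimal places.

Oren reaches Windward along 3 paths.
Via Cinder: 100% × 65% = 65%.
Via Halcyon: 32% × 15% = 4.8%.
Direct stake: 8% = 8%.
Total: 65% + 4.8% + 8% = 77.8%.
Rounded: 77.80%.

77.80%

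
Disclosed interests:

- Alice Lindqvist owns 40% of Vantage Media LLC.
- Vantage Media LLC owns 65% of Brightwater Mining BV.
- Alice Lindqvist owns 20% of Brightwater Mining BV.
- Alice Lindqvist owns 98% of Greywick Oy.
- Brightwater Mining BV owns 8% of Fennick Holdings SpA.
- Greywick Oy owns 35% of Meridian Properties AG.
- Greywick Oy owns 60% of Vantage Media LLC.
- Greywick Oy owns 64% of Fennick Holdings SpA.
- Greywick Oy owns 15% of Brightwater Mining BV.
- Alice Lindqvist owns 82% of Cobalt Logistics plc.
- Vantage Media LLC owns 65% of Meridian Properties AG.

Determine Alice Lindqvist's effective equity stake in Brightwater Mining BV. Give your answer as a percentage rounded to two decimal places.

Alice reaches Brightwater along 4 paths.
Via Greywick → Vantage: 98% × 60% × 65% = 38.22%.
Via Vantage: 40% × 65% = 26%.
Via Greywick: 98% × 15% = 14.7%.
Direct stake: 20% = 20%.
Total: 38.22% + 26% + 14.7% + 20% = 98.92%.

98.92%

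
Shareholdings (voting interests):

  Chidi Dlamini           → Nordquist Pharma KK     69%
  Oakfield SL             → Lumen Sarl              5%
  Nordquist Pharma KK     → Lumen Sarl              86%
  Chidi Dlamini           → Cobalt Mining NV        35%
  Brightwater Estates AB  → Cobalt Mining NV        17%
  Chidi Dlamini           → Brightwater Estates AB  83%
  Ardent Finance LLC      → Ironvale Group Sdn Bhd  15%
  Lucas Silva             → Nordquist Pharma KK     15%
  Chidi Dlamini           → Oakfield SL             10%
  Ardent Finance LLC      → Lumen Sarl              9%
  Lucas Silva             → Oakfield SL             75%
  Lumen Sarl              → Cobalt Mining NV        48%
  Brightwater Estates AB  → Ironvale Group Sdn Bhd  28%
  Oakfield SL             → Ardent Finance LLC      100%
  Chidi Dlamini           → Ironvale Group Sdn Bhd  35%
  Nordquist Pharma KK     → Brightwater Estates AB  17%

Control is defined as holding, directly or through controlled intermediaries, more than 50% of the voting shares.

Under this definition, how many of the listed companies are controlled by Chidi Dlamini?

Chidi holds 69% of Nordquist, so Chidi controls Nordquist.
Nordquist holds 86% of Lumen, so Chidi controls Lumen.
Nordquist and Chidi together hold 17% + 83% = 100% of Brightwater, so Chidi controls Brightwater.
Chidi and Brightwater together hold 35% + 28% = 63% of Ironvale, so Chidi controls Ironvale.
Lumen and Brightwater and Chidi together hold 48% + 17% + 35% = 100% of Cobalt, so Chidi controls Cobalt.
No other company's threshold is met.
Chidi controls 5 companies.

5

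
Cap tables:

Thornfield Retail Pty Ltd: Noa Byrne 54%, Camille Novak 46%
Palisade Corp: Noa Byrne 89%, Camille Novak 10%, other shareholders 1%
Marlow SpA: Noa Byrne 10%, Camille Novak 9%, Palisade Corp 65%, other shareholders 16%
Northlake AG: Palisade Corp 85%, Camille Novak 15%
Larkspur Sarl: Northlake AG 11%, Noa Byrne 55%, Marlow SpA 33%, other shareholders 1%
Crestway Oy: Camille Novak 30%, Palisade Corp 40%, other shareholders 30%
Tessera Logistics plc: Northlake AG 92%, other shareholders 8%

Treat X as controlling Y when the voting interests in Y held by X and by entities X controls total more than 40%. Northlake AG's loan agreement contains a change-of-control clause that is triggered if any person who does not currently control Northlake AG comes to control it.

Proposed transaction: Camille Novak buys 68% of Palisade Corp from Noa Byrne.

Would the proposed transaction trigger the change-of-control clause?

The purchase adds only to Camille's holdings (Noa's stake shrinks), so Camille is the only person who could newly come to control Northlake.
Camille holds 46% of Thornfield, so Camille controls Thornfield.
In Northlake, Camille's side holds only 15%, not > 40%.
So before the transaction, Camille does not control Northlake.
After the purchase, Camille's direct stake in Palisade rises to 10% + 68% = 78%, and Noa's stake falls to 21%.
Camille holds 78% of Palisade, so Camille controls Palisade.
Palisade and Camille together hold 85% + 15% = 100% of Northlake, so Camille controls Northlake.
Camille did not control Northlake before and does after, so the clause is triggered.

Yes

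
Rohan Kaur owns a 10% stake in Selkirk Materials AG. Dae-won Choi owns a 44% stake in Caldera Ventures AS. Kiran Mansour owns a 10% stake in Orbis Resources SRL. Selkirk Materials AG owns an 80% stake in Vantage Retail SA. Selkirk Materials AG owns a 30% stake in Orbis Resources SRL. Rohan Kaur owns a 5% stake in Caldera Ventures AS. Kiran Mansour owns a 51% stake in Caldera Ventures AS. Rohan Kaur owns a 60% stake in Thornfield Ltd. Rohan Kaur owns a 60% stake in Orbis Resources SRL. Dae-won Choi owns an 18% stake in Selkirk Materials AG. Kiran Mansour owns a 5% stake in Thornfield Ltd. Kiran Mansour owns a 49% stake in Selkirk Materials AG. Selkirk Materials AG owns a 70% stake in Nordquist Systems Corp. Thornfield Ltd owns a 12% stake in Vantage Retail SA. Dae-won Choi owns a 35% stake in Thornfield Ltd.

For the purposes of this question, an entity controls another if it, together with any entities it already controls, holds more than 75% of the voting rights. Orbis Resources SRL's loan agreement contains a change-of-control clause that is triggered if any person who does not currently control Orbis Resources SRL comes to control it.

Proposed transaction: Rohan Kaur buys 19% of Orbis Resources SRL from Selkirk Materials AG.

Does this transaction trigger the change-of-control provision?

Yes

The purchase adds only to Rohan's holdings (Selkirk's stake shrinks), so Rohan is the only person who could newly come to control Orbis.
Rohan's largest direct stake is 60% in Thornfield, which does not meet the threshold, so Rohan controls no company.
In Orbis, Rohan's side holds only 60%, not > 75%.
So before the transaction, Rohan does not control Orbis.
After the purchase, Rohan's direct stake in Orbis rises to 60% + 19% = 79%, and Selkirk's stake falls to 11%.
Rohan holds 79% of Orbis, so Rohan controls Orbis.
Rohan did not control Orbis before and does after, so the clause is triggered.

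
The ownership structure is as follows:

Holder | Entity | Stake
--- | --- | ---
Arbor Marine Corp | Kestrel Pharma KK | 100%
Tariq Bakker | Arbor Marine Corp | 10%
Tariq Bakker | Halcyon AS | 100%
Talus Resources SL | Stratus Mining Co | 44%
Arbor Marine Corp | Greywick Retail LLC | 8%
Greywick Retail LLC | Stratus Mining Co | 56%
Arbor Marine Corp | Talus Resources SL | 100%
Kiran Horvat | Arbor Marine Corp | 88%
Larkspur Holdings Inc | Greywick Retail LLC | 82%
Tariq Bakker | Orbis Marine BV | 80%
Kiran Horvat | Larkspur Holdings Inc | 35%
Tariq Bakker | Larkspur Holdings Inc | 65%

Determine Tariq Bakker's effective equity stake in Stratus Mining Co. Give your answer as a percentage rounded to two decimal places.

Tariq reaches Stratus along 3 paths.
Via Arbor → Talus: 10% × 100% × 44% = 4.4%.
Via Larkspur → Greywick: 65% × 82% × 56% = 29.848%.
Via Arbor → Greywick: 10% × 8% × 56% = 0.448%.
Total: 4.4% + 29.848% + 0.448% = 34.696%.
Rounded: 34.70%.

34.70%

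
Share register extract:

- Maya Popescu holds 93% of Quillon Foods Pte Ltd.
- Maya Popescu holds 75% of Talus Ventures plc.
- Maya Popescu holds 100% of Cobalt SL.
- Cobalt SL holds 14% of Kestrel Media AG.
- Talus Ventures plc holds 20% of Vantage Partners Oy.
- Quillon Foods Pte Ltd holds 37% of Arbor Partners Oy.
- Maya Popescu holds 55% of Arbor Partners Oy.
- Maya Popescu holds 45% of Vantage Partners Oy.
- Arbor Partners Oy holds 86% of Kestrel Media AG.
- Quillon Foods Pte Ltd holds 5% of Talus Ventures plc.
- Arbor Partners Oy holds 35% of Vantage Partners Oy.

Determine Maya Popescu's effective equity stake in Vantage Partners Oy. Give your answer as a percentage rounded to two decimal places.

92.22%

Maya reaches Vantage along 5 paths.
Direct stake: 45% = 45%.
Via Arbor: 55% × 35% = 19.25%.
Via Quillon → Arbor: 93% × 37% × 35% = 12.0435%.
Via Talus: 75% × 20% = 15%.
Via Quillon → Talus: 93% × 5% × 20% = 0.93%.
Total: 45% + 19.25% + 12.0435% + 15% + 0.93% = 92.2235%.
Rounded: 92.22%.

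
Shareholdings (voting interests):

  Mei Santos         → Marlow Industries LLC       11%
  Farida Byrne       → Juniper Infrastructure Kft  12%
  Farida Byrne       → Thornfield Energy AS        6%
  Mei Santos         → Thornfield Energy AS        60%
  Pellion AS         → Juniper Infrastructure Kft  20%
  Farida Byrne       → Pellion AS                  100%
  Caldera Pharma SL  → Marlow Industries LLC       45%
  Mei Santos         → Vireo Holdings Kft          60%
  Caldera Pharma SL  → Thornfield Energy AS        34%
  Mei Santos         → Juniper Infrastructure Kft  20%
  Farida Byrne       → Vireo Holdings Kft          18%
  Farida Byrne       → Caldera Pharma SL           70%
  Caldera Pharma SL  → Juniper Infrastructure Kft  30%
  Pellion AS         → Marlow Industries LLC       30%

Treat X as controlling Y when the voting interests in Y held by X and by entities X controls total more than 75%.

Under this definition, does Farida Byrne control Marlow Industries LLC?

Farida holds 100% of Pellion, so Farida controls Pellion.
In Marlow, Farida's side holds only 30%, not > 75%.
So Farida does not control Marlow.

No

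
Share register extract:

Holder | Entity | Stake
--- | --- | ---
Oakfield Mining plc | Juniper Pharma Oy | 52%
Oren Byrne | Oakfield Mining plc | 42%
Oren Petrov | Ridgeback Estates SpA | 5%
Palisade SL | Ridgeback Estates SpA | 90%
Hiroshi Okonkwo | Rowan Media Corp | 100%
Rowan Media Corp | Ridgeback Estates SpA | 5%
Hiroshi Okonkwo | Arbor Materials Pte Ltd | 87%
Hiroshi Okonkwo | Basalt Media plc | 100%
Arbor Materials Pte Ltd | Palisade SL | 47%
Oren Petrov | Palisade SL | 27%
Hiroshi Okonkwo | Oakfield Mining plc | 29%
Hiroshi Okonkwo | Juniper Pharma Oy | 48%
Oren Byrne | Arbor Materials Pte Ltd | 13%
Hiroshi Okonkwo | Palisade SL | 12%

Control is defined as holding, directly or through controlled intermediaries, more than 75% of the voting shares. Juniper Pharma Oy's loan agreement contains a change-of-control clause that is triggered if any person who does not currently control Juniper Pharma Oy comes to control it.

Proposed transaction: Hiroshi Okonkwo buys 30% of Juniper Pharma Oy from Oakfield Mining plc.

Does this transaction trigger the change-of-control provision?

The purchase adds only to Hiroshi's holdings (Oakfield's stake shrinks), so Hiroshi is the only person who could newly come to control Juniper.
Hiroshi holds 87% of Arbor, so Hiroshi controls Arbor.
Hiroshi holds 100% of Rowan, so Hiroshi controls Rowan.
Hiroshi holds 100% of Basalt, so Hiroshi controls Basalt.
In Juniper, Hiroshi's side holds only 48%, not > 75%.
So before the transaction, Hiroshi does not control Juniper.
After the purchase, Hiroshi's direct stake in Juniper rises to 48% + 30% = 78%, and Oakfield's stake falls to 22%.
Hiroshi holds 78% of Juniper, so Hiroshi controls Juniper.
Hiroshi did not control Juniper before and does after, so the clause is triggered.

Yes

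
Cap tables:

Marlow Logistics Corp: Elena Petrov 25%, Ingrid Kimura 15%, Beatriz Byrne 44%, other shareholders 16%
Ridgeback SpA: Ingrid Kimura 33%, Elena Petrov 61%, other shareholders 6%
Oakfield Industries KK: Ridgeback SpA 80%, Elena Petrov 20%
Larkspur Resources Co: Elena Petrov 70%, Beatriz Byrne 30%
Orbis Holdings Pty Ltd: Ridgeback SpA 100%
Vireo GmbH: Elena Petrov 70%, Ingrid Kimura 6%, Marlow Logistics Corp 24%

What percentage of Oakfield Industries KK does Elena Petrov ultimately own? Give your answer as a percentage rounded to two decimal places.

Elena reaches Oakfield along 2 paths.
Via Ridgeback: 61% × 80% = 48.8%.
Direct stake: 20% = 20%.
Total: 48.8% + 20% = 68.8%.
Rounded: 68.80%.

68.80%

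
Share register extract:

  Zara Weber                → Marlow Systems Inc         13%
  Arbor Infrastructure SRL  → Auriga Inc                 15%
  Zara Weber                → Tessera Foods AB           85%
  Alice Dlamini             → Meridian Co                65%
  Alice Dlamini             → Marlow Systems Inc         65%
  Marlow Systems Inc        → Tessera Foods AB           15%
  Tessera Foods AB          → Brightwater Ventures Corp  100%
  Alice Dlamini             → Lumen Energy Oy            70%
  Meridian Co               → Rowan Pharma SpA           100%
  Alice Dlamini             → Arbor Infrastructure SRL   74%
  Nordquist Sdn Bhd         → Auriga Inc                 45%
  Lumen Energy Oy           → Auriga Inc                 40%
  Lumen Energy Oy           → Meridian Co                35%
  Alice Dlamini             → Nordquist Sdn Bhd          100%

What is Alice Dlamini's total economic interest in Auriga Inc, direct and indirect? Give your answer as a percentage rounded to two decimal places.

Alice reaches Auriga along 3 paths.
Via Arbor: 74% × 15% = 11.1%.
Via Nordquist: 100% × 45% = 45%.
Via Lumen: 70% × 40% = 28%.
Total: 11.1% + 45% + 28% = 84.1%.
Rounded: 84.10%.

84.10%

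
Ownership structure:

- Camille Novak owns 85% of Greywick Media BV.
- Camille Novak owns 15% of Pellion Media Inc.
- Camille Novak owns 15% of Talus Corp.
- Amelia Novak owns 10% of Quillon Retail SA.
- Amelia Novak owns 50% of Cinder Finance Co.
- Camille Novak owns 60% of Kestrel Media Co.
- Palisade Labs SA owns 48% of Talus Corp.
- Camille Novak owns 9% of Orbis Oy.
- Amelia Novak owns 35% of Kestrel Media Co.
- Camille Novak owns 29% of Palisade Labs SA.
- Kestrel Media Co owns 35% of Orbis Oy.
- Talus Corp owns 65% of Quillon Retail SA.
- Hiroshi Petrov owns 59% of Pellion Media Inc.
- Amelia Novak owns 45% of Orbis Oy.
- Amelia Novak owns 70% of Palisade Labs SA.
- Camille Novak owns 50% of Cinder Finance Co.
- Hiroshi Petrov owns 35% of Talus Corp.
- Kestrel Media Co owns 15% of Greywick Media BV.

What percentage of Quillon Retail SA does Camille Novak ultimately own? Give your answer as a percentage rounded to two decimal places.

Camille reaches Quillon along 2 paths.
Via Palisade → Talus: 29% × 48% × 65% = 9.048%.
Via Talus: 15% × 65% = 9.75%.
Total: 9.048% + 9.75% = 18.798%.
Rounded: 18.80%.

18.80%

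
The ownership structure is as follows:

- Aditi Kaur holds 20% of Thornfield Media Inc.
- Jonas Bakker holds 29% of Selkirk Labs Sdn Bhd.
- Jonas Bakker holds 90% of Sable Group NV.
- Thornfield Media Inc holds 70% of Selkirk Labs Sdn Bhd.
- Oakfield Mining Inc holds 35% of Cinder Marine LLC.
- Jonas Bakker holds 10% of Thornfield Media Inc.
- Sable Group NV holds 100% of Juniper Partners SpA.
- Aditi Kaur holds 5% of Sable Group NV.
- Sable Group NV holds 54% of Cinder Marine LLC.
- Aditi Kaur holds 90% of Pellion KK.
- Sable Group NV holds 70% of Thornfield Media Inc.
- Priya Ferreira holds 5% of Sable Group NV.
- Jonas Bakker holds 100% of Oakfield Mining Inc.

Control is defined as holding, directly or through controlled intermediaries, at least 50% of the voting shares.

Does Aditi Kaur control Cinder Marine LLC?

No

Aditi holds 90% of Pellion, so Aditi controls Pellion.
Neither Aditi nor any entity Aditi controls holds any voting interest in Cinder.
So Aditi does not control Cinder.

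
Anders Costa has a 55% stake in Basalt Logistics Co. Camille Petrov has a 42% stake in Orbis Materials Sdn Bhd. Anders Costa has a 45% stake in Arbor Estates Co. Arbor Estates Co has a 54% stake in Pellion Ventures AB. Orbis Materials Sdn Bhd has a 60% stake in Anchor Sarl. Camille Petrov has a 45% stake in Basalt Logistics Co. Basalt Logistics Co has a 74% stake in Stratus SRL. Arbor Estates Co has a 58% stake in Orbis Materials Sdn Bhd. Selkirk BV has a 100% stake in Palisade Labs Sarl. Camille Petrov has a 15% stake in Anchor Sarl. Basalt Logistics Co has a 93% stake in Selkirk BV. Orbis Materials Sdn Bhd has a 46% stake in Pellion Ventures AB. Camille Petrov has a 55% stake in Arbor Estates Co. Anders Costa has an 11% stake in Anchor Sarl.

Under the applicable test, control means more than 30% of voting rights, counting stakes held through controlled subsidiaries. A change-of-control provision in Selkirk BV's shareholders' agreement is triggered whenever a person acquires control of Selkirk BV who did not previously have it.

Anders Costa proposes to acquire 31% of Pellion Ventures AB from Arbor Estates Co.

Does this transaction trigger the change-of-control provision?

The purchase adds only to Anders's holdings (Arbor's stake shrinks), so Anders is the only person who could newly come to control Selkirk.
Anders holds 55% of Basalt, so Anders controls Basalt.
Basalt holds 93% of Selkirk, so Anders controls Selkirk.
So Anders already controls Selkirk before the transaction.
After the purchase, Anders holds 31% of Pellion directly, and Arbor's stake falls to 23%.
Anders controlled Selkirk already, so this is not a new person acquiring control; every other person's position is unchanged or reduced.
No new person acquires control, so the clause is not triggered.

No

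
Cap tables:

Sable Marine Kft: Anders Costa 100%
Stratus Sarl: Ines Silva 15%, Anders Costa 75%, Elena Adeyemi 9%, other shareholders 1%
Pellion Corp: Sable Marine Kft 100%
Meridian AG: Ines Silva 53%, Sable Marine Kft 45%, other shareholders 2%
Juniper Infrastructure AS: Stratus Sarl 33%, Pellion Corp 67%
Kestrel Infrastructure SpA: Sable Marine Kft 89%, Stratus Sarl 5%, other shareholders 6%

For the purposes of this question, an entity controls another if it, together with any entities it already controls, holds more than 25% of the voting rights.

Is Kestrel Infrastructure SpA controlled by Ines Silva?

Ines holds 53% of Meridian, so Ines controls Meridian.
Neither Ines nor any entity Ines controls holds any voting interest in Kestrel.
So Ines does not control Kestrel.

No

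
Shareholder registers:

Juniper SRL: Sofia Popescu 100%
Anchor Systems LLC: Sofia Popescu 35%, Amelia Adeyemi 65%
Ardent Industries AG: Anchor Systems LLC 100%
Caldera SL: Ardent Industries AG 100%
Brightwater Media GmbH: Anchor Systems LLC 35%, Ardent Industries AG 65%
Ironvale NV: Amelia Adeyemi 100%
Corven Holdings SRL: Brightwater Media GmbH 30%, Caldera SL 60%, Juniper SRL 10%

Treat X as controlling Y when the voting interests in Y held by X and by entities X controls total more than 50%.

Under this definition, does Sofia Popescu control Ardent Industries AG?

No

Sofia holds 100% of Juniper, so Sofia controls Juniper.
Neither Sofia nor any entity Sofia controls holds any voting interest in Ardent.
So Sofia does not control Ardent.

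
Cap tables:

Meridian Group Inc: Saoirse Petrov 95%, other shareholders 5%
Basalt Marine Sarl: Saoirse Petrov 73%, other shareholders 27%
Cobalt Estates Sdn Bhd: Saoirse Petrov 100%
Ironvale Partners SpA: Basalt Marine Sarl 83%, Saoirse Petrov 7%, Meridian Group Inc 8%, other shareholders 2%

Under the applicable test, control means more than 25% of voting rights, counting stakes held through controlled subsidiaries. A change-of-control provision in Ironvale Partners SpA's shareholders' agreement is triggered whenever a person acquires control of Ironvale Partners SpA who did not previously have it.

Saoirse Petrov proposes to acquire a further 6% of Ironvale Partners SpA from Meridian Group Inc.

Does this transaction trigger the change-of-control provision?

No

The purchase adds only to Saoirse's holdings (Meridian's stake shrinks), so Saoirse is the only person who could newly come to control Ironvale.
Saoirse holds 73% of Basalt, so Saoirse controls Basalt.
Saoirse holds 95% of Meridian, so Saoirse controls Meridian.
Basalt and Saoirse and Meridian together hold 83% + 7% + 8% = 98% of Ironvale, so Saoirse controls Ironvale.
So Saoirse already controls Ironvale before the transaction.
After the purchase, Saoirse's direct stake in Ironvale rises to 7% + 6% = 13%, and Meridian's stake falls to 2%.
Saoirse controlled Ironvale already, so this is not a new person acquiring control; every other person's position is unchanged or reduced.
No new person acquires control, so the clause is not triggered.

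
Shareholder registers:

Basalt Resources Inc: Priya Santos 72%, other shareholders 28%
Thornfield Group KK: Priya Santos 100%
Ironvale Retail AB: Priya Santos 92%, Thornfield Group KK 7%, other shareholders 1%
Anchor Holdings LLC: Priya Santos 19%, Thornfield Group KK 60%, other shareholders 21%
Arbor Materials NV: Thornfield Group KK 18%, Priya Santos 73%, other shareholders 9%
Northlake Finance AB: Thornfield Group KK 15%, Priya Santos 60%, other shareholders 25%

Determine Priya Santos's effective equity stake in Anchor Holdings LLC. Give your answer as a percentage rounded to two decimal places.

Priya reaches Anchor along 2 paths.
Direct stake: 19% = 19%.
Via Thornfield: 100% × 60% = 60%.
Total: 19% + 60% = 79%.
Rounded: 79.00%.

79.00%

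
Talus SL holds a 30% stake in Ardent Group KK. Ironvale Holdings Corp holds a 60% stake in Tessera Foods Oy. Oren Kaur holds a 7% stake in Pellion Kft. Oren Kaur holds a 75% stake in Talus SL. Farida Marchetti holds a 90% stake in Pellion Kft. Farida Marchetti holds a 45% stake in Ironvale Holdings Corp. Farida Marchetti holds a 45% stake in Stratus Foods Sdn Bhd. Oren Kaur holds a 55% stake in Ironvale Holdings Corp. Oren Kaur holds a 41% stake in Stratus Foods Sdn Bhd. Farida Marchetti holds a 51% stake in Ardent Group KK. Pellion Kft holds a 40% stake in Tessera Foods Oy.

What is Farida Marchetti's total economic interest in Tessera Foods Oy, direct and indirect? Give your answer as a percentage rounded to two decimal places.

63.00%

Farida reaches Tessera along 2 paths.
Via Ironvale: 45% × 60% = 27%.
Via Pellion: 90% × 40% = 36%.
Total: 27% + 36% = 63%.
Rounded: 63.00%.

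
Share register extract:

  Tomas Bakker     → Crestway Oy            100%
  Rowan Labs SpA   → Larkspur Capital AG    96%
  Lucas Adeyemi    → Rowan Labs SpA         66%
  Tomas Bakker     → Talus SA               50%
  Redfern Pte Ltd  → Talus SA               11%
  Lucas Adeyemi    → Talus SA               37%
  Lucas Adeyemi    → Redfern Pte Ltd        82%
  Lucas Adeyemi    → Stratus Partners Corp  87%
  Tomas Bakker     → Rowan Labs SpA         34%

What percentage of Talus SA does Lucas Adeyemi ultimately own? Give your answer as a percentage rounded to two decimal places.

46.02%

Lucas reaches Talus along 2 paths.
Direct stake: 37% = 37%.
Via Redfern: 82% × 11% = 9.02%.
Total: 37% + 9.02% = 46.02%.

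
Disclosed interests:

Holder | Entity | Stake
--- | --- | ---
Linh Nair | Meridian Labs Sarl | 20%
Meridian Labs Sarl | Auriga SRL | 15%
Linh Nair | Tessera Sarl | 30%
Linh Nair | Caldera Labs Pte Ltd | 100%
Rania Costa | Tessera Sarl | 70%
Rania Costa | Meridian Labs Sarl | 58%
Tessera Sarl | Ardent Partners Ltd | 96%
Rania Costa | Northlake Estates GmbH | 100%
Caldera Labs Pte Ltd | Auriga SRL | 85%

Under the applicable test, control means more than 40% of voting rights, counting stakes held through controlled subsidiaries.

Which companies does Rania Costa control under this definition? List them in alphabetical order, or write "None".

Ardent Partners Ltd, Meridian Labs Sarl, Northlake Estates GmbH, Tessera Sarl

Rania holds 70% of Tessera, so Rania controls Tessera.
Rania holds 58% of Meridian, so Rania controls Meridian.
Rania holds 100% of Northlake, so Rania controls Northlake.
Tessera holds 96% of Ardent, so Rania controls Ardent.
No other company's threshold is met.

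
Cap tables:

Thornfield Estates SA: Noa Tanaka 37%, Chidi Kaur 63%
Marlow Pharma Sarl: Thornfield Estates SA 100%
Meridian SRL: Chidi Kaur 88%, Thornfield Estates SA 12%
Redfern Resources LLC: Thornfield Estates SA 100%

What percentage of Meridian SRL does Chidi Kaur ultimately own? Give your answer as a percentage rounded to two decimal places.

Chidi reaches Meridian along 2 paths.
Direct stake: 88% = 88%.
Via Thornfield: 63% × 12% = 7.56%.
Total: 88% + 7.56% = 95.56%.

95.56%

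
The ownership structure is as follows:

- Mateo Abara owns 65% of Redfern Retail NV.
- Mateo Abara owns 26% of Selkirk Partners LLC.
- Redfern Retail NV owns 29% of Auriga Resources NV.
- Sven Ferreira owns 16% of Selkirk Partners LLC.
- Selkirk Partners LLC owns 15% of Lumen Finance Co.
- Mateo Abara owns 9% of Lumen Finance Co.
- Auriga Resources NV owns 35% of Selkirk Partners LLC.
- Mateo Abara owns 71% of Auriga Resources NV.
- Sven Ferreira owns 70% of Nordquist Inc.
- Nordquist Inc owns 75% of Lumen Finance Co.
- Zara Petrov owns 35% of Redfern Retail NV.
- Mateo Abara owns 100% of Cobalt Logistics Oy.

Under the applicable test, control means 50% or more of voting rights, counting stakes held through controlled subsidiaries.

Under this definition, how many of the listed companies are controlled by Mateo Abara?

Mateo holds 100% of Cobalt, so Mateo controls Cobalt.
Mateo holds 65% of Redfern, so Mateo controls Redfern.
Redfern and Mateo together hold 29% + 71% = 100% of Auriga, so Mateo controls Auriga.
Auriga and Mateo together hold 35% + 26% = 61% of Selkirk, so Mateo controls Selkirk.
No other company's threshold is met.
Mateo controls 4 companies.

4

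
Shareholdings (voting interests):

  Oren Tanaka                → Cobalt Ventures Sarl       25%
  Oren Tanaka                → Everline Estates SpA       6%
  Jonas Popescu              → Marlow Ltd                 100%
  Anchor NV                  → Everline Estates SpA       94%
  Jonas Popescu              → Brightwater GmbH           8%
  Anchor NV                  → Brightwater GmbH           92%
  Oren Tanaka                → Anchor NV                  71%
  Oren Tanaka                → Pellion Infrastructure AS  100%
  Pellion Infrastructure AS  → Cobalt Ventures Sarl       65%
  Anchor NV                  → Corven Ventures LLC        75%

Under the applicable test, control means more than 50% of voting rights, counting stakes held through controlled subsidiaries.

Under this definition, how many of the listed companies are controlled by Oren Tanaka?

6

Oren holds 71% of Anchor, so Oren controls Anchor.
Oren holds 100% of Pellion, so Oren controls Pellion.
Anchor holds 92% of Brightwater, so Oren controls Brightwater.
Anchor and Oren together hold 94% + 6% = 100% of Everline, so Oren controls Everline.
Pellion and Oren together hold 65% + 25% = 90% of Cobalt, so Oren controls Cobalt.
Anchor holds 75% of Corven, so Oren controls Corven.
No other company's threshold is met.
Oren controls 6 companies.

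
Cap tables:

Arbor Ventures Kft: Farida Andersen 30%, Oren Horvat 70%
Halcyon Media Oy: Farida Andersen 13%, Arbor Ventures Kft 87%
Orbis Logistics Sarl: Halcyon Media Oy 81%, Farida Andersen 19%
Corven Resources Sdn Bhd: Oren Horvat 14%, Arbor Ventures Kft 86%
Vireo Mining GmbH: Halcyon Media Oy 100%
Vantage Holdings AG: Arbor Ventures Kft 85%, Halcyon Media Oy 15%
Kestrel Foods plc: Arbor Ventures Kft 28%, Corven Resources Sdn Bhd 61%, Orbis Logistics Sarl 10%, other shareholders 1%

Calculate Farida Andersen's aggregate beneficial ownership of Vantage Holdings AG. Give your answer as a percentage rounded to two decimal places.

Farida reaches Vantage along 3 paths.
Via Arbor: 30% × 85% = 25.5%.
Via Halcyon: 13% × 15% = 1.95%.
Via Arbor → Halcyon: 30% × 87% × 15% = 3.915%.
Total: 25.5% + 1.95% + 3.915% = 31.365%.
Rounded: 31.37%.

31.37%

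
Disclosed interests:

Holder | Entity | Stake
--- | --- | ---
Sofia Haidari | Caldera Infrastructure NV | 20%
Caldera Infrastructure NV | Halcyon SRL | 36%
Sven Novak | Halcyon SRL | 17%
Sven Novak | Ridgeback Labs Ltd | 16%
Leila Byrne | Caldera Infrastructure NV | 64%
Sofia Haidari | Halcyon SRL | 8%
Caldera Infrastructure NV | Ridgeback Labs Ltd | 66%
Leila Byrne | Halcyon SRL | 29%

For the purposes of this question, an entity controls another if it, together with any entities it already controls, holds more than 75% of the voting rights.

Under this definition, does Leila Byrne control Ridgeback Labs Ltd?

Leila's largest direct stake is 64% in Caldera, which does not meet the threshold, so Leila controls no company.
Neither Leila nor any entity Leila controls holds any voting interest in Ridgeback.
So Leila does not control Ridgeback.

No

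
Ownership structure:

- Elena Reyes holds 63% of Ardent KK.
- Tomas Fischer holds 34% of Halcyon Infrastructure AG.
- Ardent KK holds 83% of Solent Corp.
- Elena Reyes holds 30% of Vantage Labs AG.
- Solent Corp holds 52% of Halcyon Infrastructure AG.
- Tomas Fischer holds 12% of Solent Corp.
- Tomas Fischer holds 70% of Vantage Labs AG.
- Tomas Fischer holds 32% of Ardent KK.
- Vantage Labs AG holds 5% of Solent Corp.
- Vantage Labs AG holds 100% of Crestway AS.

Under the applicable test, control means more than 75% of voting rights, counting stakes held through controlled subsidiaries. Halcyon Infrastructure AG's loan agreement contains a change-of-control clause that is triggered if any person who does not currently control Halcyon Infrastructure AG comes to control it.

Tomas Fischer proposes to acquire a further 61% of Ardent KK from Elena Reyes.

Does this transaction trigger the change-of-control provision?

Yes

The purchase adds only to Tomas's holdings (Elena's stake shrinks), so Tomas is the only person who could newly come to control Halcyon.
Tomas's largest direct stake is 70% in Vantage, which does not meet the threshold, so Tomas controls no company.
In Halcyon, Tomas's side holds only 34%, not > 75%.
So before the transaction, Tomas does not control Halcyon.
After the purchase, Tomas's direct stake in Ardent rises to 32% + 61% = 93%, and Elena's stake falls to 2%.
Tomas holds 93% of Ardent, so Tomas controls Ardent.
Ardent and Tomas together hold 83% + 12% = 95% of Solent, so Tomas controls Solent.
Tomas and Solent together hold 34% + 52% = 86% of Halcyon, so Tomas controls Halcyon.
Tomas did not control Halcyon before and does after, so the clause is triggered.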